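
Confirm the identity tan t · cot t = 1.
LHS = (sin t/cos t) · (cos t/sin t) = 1 = RHS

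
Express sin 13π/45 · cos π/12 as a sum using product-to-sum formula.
sin 13π/45 cos π/12 = (1/2)[sin(13π/45+π/12) + sin(13π/45-π/12)]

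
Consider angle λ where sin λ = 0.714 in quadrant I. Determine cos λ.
cos λ = √(1 - sin²λ) = 0.7001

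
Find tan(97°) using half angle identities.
tan(97°) = sin 194° / (1 + cos 194°) = -8.144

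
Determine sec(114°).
sec(114°) = -2.459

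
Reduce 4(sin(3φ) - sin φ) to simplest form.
4(sin(3φ) - sin φ) = 4(2 cos(2φ) sin φ) (using Sum-to-product)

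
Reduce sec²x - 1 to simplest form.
sec²x - 1 = tan²x (using Pythagorean identity)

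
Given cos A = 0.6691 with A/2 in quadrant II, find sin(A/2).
sin(A/2) = ±√((1 - cos A)/2); positive since A/2 ∈ QII, so sin(A/2) = 0.4068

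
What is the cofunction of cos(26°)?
cos(26°) = sin(90° - 26°) = sin(64°)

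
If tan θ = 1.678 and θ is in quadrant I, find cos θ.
cos θ = 0.5119 (using tan²θ + 1 = sec²θ)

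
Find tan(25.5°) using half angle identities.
tan(25.5°) = sin 51° / (1 + cos 51°) = 0.477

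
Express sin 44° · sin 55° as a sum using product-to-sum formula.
sin 44° sin 55° = (1/2)[cos(44°-55°) - cos(44°+55°)]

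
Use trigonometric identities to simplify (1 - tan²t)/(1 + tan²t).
(1 - tan²t)/(1 + tan²t) = cos(2t) (using Double angle)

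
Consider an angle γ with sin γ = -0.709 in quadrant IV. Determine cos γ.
cos γ = √(1 - sin²γ) = 0.7052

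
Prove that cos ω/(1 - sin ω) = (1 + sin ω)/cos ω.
RHS = (1 + sin ω)(1 - sin ω) / (cos ω(1 - sin ω)) = (1 - sin²ω) / (cos ω(1 - sin ω)) = cos²ω / (cos ω(1 - sin ω)) = cos ω/(1 - sin ω) = LHS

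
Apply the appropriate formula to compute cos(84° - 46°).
cos(84° - 46°) = cos 84° cos 46° + sin 84° sin 46° = 0.788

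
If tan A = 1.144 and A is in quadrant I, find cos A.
cos A = 0.6581 (using tan²A + 1 = sec²A)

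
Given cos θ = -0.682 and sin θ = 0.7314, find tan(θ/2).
tan(θ/2) = sin θ / (1 + cos θ) = 2.3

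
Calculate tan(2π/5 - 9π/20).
tan(2π/5 - 9π/20) = (tan 2π/5 - tan 9π/20)/(1 + tan 2π/5 tan 9π/20) = -0.1584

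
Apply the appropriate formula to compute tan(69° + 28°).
tan(69° + 28°) = (tan 69° + tan 28°)/(1 - tan 69° tan 28°) = -8.144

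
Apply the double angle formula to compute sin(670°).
sin(670°) = 2 sin 335° cos 335° = -0.766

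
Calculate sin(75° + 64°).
sin(75° + 64°) = sin 75° cos 64° + cos 75° sin 64° = 0.6561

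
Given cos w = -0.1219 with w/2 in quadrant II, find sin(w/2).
sin(w/2) = ±√((1 - cos w)/2); positive since w/2 ∈ QII, so sin(w/2) = 0.749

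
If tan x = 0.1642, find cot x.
cot x = 1/tan x = 6.09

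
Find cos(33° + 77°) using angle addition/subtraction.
cos(33° + 77°) = cos 33° cos 77° - sin 33° sin 77° = -0.342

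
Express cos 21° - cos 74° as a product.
cos 21° - cos 74° = -2 sin(47.5°) sin(-26.5°)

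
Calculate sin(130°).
sin(130°) = 0.766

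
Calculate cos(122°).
cos(122°) = -0.5299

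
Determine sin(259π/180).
sin(259π/180) = -0.9816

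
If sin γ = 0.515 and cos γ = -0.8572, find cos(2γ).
cos(2γ) = cos²γ - sin²γ = 0.4696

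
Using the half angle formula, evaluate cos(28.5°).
cos(28.5°) = √((1 + cos 57°)/2) = 0.8788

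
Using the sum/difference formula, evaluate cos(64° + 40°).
cos(64° + 40°) = cos 64° cos 40° - sin 64° sin 40° = -0.2419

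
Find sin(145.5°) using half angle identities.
sin(145.5°) = √((1 - cos 291°)/2) = 0.5664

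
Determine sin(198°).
sin(198°) = -0.309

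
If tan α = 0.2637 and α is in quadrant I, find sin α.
sin α = 0.255 (using tan²α + 1 = sec²α)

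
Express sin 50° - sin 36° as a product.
sin 50° - sin 36° = 2 cos(43°) sin(7°)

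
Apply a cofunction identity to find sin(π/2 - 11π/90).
sin(π/2 - 11π/90) = cos(11π/90) = 0.9272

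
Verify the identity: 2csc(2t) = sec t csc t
LHS = 2/sin(2t) = 2/(2 sin t cos t) = 1/(sin t cos t) = (1/cos t)(1/sin t) = sec t csc t = RHS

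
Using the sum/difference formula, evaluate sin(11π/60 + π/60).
sin(11π/60 + π/60) = sin 11π/60 cos π/60 + cos 11π/60 sin π/60 = 0.5878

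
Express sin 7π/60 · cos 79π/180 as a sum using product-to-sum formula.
sin 7π/60 cos 79π/180 = (1/2)[sin(7π/60+79π/180) + sin(7π/60-79π/180)]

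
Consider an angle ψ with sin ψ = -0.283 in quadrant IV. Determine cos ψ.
cos ψ = √(1 - sin²ψ) = 0.9591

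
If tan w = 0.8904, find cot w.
cot w = 1/tan w = 1.123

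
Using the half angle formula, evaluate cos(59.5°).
cos(59.5°) = √((1 + cos 119°)/2) = 0.5075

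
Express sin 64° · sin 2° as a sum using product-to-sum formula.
sin 64° sin 2° = (1/2)[cos(64°-2°) - cos(64°+2°)]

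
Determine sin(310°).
sin(310°) = -0.766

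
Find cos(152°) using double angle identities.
cos(152°) = cos²76° - sin²76° = -0.8829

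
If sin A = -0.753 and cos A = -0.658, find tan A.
tan A = sin A / cos A = 1.144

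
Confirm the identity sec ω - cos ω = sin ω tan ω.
LHS = 1/cos ω - cos ω = (1 - cos²ω)/cos ω = sin²ω/cos ω = sin ω · (sin ω/cos ω) = sin ω tan ω = RHS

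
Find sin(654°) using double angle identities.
sin(654°) = 2 sin 327° cos 327° = -0.9135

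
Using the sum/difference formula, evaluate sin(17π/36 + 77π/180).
sin(17π/36 + 77π/180) = sin 17π/36 cos 77π/180 + cos 17π/36 sin 77π/180 = 0.309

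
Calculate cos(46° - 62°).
cos(46° - 62°) = cos 46° cos 62° + sin 46° sin 62° = 0.9613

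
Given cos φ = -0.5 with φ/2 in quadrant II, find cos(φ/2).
cos(φ/2) = ±√((1 + cos φ)/2); negative since φ/2 ∈ QII, so cos(φ/2) = -1/2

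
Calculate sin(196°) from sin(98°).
sin(196°) = 2 sin 98° cos 98° = -0.2756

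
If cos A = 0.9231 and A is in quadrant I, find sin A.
sin A = 0.3846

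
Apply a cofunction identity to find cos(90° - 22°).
cos(90° - 22°) = sin(22°) = 0.3746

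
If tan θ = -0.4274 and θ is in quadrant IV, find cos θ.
cos θ = 0.9195 (using tan²θ + 1 = sec²θ)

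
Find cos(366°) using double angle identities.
cos(366°) = 1 - 2sin²183° = 0.9945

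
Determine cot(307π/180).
cot(307π/180) = -0.7536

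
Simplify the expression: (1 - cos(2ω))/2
(1 - cos(2ω))/2 = sin²ω (using Power reduction)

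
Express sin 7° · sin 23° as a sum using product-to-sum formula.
sin 7° sin 23° = (1/2)[cos(7°-23°) - cos(7°+23°)]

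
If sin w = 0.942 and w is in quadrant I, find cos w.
cos w = 0.3356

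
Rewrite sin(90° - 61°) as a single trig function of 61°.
sin(90° - 61°) = cos(61°)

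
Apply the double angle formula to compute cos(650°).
cos(650°) = cos²325° - sin²325° = 0.342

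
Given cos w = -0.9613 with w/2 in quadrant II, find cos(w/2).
cos(w/2) = ±√((1 + cos w)/2); negative since w/2 ∈ QII, so cos(w/2) = -0.1391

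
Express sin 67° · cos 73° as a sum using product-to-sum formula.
sin 67° cos 73° = (1/2)[sin(67°+73°) + sin(67°-73°)]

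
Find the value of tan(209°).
tan(209°) = 0.5543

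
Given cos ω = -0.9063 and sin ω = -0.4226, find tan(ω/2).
tan(ω/2) = sin ω / (1 + cos ω) = -4.51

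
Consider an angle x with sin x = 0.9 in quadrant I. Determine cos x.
cos x = √(1 - sin²x) = 0.4359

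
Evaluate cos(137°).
cos(137°) = -0.7314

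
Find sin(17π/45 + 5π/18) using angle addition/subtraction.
sin(17π/45 + 5π/18) = sin 17π/45 cos 5π/18 + cos 17π/45 sin 5π/18 = 0.8829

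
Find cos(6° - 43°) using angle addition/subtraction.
cos(6° - 43°) = cos 6° cos 43° + sin 6° sin 43° = 0.7986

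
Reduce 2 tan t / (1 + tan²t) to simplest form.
2 tan t / (1 + tan²t) = sin(2t) (using Double angle)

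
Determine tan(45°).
tan(45°) = 1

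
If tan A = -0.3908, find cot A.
cot A = 1/tan A = -2.559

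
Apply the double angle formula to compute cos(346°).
cos(346°) = cos²173° - sin²173° = 0.9703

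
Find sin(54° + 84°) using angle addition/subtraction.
sin(54° + 84°) = sin 54° cos 84° + cos 54° sin 84° = 0.6691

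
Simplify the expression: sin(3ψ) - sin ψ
sin(3ψ) - sin ψ = 2 cos(2ψ) sin ψ (using Sum-to-product)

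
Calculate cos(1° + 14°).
cos(1° + 14°) = cos 1° cos 14° - sin 1° sin 14° = (√6+√2)/4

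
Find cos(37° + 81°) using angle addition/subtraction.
cos(37° + 81°) = cos 37° cos 81° - sin 37° sin 81° = -0.4695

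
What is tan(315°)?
tan(315°) = -1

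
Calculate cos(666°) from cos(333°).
cos(666°) = cos²333° - sin²333° = 0.5878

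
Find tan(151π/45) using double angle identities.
tan(151π/45) = 2 tan 151π/90 / (1 - tan²151π/90) = 2.05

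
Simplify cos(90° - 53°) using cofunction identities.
cos(90° - 53°) = sin(53°)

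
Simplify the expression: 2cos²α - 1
2cos²α - 1 = cos(2α) (using Double angle)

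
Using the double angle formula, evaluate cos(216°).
cos(216°) = cos²108° - sin²108° = -0.809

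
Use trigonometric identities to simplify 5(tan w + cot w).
5(tan w + cot w) = 5(sec w csc w) (using Quotient identities)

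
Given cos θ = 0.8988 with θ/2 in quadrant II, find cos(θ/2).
cos(θ/2) = ±√((1 + cos θ)/2); negative since θ/2 ∈ QII, so cos(θ/2) = -0.9744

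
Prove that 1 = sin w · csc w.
RHS = sin w · (1/sin w) = 1 = LHS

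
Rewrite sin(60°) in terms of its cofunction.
sin(60°) = cos(90° - 60°) = cos(30°)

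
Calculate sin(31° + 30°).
sin(31° + 30°) = sin 31° cos 30° + cos 31° sin 30° = 0.8746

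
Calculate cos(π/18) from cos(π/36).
cos(π/18) = cos²π/36 - sin²π/36 = 0.9848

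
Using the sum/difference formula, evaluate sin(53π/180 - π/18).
sin(53π/180 - π/18) = sin 53π/180 cos π/18 - cos 53π/180 sin π/18 = 0.682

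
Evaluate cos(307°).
cos(307°) = 0.6018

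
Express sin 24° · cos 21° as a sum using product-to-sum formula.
sin 24° cos 21° = (1/2)[sin(24°+21°) + sin(24°-21°)]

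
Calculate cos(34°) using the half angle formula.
cos(34°) = √((1 + cos 68°)/2) = 0.829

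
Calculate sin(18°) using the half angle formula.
sin(18°) = √((1 - cos 36°)/2) = 0.309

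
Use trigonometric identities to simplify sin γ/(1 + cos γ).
sin γ/(1 + cos γ) = tan(γ/2) (using Half angle)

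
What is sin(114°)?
sin(114°) = 0.9135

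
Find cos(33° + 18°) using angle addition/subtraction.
cos(33° + 18°) = cos 33° cos 18° - sin 33° sin 18° = 0.6293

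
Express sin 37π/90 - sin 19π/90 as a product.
sin 37π/90 - sin 19π/90 = 2 cos(14π/45) sin(π/10)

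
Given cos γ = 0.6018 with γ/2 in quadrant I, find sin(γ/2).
sin(γ/2) = ±√((1 - cos γ)/2); positive since γ/2 ∈ QI, so sin(γ/2) = 0.4462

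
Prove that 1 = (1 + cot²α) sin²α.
RHS = csc²α · sin²α = (1/sin²α) · sin²α = 1 = LHS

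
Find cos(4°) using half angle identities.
cos(4°) = √((1 + cos 8°)/2) = 0.9976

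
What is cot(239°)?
cot(239°) = 0.6009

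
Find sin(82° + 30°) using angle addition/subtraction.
sin(82° + 30°) = sin 82° cos 30° + cos 82° sin 30° = 0.9272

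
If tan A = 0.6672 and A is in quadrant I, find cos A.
cos A = 0.8318 (using tan²A + 1 = sec²A)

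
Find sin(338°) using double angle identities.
sin(338°) = 2 sin 169° cos 169° = -0.3746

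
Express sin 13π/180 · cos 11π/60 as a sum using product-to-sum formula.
sin 13π/180 cos 11π/60 = (1/2)[sin(13π/180+11π/60) + sin(13π/180-11π/60)]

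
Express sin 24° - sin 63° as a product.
sin 24° - sin 63° = 2 cos(43.5°) sin(-19.5°)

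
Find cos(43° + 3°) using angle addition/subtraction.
cos(43° + 3°) = cos 43° cos 3° - sin 43° sin 3° = 0.6947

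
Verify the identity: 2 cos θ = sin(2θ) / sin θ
RHS = 2 sin θ cos θ / sin θ = 2 cos θ = LHS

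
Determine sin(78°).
sin(78°) = 0.9781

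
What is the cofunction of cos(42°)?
cos(42°) = sin(90° - 42°) = sin(48°)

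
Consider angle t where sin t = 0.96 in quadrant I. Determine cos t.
cos t = √(1 - sin²t) = 0.28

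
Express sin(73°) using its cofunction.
sin(73°) = cos(90° - 73°) = cos(17°)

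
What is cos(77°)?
cos(77°) = 0.225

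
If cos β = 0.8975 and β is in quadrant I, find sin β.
sin β = 0.441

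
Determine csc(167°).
csc(167°) = 4.445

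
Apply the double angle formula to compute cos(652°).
cos(652°) = cos²326° - sin²326° = 0.3746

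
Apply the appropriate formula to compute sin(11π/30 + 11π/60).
sin(11π/30 + 11π/60) = sin 11π/30 cos 11π/60 + cos 11π/30 sin 11π/60 = 0.9877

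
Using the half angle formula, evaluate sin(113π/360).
sin(113π/360) = √((1 - cos 113π/180)/2) = 0.8339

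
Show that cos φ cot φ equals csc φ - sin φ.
RHS = 1/sin φ - sin φ = (1 - sin²φ)/sin φ = cos²φ/sin φ = cos φ · (cos φ/sin φ) = cos φ cot φ = LHS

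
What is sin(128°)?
sin(128°) = 0.788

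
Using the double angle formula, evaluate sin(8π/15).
sin(8π/15) = 2 sin 4π/15 cos 4π/15 = 0.9945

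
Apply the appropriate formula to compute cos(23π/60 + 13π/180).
cos(23π/60 + 13π/180) = cos 23π/60 cos 13π/180 - sin 23π/60 sin 13π/180 = 0.1392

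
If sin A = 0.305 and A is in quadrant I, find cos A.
cos A = 0.9524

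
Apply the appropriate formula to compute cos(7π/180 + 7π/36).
cos(7π/180 + 7π/36) = cos 7π/180 cos 7π/36 - sin 7π/180 sin 7π/36 = 0.7431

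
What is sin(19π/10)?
sin(19π/10) = -0.309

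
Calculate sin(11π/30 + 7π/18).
sin(11π/30 + 7π/18) = sin 11π/30 cos 7π/18 + cos 11π/30 sin 7π/18 = 0.6947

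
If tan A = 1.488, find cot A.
cot A = 1/tan A = 0.672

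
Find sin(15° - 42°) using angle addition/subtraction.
sin(15° - 42°) = sin 15° cos 42° - cos 15° sin 42° = -0.454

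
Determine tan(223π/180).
tan(223π/180) = 0.9325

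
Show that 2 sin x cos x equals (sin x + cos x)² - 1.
RHS = sin²x + 2 sin x cos x + cos²x - 1 = (sin²x + cos²x) + 2 sin x cos x - 1 = 1 + 2 sin x cos x - 1 = 2 sin x cos x = LHS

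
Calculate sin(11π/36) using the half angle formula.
sin(11π/36) = √((1 - cos 11π/18)/2) = 0.8192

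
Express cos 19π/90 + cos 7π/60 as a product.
cos 19π/90 + cos 7π/60 = 2 cos(59π/360) cos(17π/360)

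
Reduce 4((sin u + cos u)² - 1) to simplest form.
4((sin u + cos u)² - 1) = 4(sin(2u)) (using Pythagorean + double angle)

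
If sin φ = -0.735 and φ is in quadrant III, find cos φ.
cos φ = -0.6781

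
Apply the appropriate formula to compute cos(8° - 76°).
cos(8° - 76°) = cos 8° cos 76° + sin 8° sin 76° = 0.3746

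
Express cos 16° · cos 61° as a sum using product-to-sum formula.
cos 16° cos 61° = (1/2)[cos(16°-61°) + cos(16°+61°)]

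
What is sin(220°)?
sin(220°) = -0.6428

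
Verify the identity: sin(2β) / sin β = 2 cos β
LHS = 2 sin β cos β / sin β = 2 cos β = RHS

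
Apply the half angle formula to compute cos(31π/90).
cos(31π/90) = √((1 + cos 31π/45)/2) = 0.4695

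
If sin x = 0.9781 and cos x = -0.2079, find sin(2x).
sin(2x) = 2 sin x cos x = -0.4067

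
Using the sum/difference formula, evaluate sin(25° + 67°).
sin(25° + 67°) = sin 25° cos 67° + cos 25° sin 67° = 0.9994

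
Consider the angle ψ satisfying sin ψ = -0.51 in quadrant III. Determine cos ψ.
cos ψ = ±√(1 - sin²ψ) = -0.8602 (negative in QIII)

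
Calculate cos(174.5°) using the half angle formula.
cos(174.5°) = -√((1 + cos 349°)/2) = -0.9954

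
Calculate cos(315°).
cos(315°) = √2/2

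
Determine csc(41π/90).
csc(41π/90) = 1.01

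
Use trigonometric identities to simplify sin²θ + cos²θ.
sin²θ + cos²θ = 1 (using Pythagorean identity)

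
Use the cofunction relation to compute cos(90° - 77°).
cos(90° - 77°) = sin(77°) = 0.9744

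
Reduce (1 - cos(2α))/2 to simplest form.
(1 - cos(2α))/2 = sin²α (using Power reduction)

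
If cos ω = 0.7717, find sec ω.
sec ω = 1/cos ω = 1.296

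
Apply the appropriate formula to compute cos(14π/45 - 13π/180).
cos(14π/45 - 13π/180) = cos 14π/45 cos 13π/180 + sin 14π/45 sin 13π/180 = 0.7314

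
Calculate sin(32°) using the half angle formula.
sin(32°) = √((1 - cos 64°)/2) = 0.5299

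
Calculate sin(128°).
sin(128°) = 0.788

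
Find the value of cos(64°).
cos(64°) = 0.4384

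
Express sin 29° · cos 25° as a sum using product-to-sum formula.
sin 29° cos 25° = (1/2)[sin(29°+25°) + sin(29°-25°)]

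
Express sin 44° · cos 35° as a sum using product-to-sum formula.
sin 44° cos 35° = (1/2)[sin(44°+35°) + sin(44°-35°)]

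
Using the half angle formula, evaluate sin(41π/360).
sin(41π/360) = √((1 - cos 41π/180)/2) = 0.3502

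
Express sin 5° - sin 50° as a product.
sin 5° - sin 50° = 2 cos(27.5°) sin(-22.5°)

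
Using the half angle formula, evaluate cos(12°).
cos(12°) = √((1 + cos 24°)/2) = 0.9781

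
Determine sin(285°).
sin(285°) = -(√6+√2)/4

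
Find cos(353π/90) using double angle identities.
cos(353π/90) = 1 - 2sin²353π/180 = 0.9703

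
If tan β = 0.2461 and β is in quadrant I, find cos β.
cos β = 0.971 (using tan²β + 1 = sec²β)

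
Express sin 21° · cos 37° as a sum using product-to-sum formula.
sin 21° cos 37° = (1/2)[sin(21°+37°) + sin(21°-37°)]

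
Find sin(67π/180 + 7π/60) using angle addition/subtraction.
sin(67π/180 + 7π/60) = sin 67π/180 cos 7π/60 + cos 67π/180 sin 7π/60 = 0.9994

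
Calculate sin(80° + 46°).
sin(80° + 46°) = sin 80° cos 46° + cos 80° sin 46° = 0.809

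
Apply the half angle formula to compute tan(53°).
tan(53°) = sin 106° / (1 + cos 106°) = 1.327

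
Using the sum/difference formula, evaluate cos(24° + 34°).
cos(24° + 34°) = cos 24° cos 34° - sin 24° sin 34° = 0.5299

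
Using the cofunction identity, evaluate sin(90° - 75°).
sin(90° - 75°) = cos(75°) = (√6-√2)/4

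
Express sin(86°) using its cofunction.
sin(86°) = cos(90° - 86°) = cos(4°)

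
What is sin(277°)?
sin(277°) = -0.9925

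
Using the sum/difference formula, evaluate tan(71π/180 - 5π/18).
tan(71π/180 - 5π/18) = (tan 71π/180 - tan 5π/18)/(1 + tan 71π/180 tan 5π/18) = 0.3839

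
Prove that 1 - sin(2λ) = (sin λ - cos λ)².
RHS = sin²λ - 2 sin λ cos λ + cos²λ = (sin²λ + cos²λ) - 2 sin λ cos λ = 1 - sin(2λ) = LHS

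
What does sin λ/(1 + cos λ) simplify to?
sin λ/(1 + cos λ) = tan(λ/2) (using Half angle)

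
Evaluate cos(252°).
cos(252°) = -0.309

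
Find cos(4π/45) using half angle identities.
cos(4π/45) = √((1 + cos 8π/45)/2) = 0.9613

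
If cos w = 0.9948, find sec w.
sec w = 1/cos w = 1.005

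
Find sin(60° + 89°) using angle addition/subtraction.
sin(60° + 89°) = sin 60° cos 89° + cos 60° sin 89° = 0.515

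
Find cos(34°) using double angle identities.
cos(34°) = 2cos²17° - 1 = 0.829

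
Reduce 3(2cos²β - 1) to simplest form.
3(2cos²β - 1) = 3(cos(2β)) (using Double angle)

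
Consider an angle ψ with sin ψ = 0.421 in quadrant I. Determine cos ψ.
cos ψ = √(1 - sin²ψ) = 0.9071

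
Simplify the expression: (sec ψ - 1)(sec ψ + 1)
(sec ψ - 1)(sec ψ + 1) = tan²ψ (using Diff. of squares)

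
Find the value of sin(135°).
sin(135°) = √2/2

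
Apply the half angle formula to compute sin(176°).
sin(176°) = √((1 - cos 352°)/2) = 0.06976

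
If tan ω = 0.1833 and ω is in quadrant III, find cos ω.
cos ω = -0.9836 (using tan²ω + 1 = sec²ω)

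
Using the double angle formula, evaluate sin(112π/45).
sin(112π/45) = 2 sin 56π/45 cos 56π/45 = 0.9994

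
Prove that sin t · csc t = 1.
LHS = sin t · (1/sin t) = 1 = RHS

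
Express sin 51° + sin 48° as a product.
sin 51° + sin 48° = 2 sin(49.5°) cos(1.5°)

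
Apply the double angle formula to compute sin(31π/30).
sin(31π/30) = 2 sin 31π/60 cos 31π/60 = -0.1045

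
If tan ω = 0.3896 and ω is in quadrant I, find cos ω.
cos ω = 0.9318 (using tan²ω + 1 = sec²ω)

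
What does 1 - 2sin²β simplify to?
1 - 2sin²β = cos(2β) (using Double angle)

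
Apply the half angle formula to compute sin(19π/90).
sin(19π/90) = √((1 - cos 19π/45)/2) = 0.6157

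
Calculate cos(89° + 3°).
cos(89° + 3°) = cos 89° cos 3° - sin 89° sin 3° = -0.0349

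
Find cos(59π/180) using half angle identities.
cos(59π/180) = √((1 + cos 59π/90)/2) = 0.515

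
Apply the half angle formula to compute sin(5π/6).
sin(5π/6) = √((1 - cos 5π/3)/2) = 1/2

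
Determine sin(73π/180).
sin(73π/180) = 0.9563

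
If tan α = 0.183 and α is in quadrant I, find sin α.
sin α = 0.18 (using tan²α + 1 = sec²α)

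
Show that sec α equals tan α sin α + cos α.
RHS = sin²α/cos α + cos α = (sin²α + cos²α)/cos α = 1/cos α = sec α = LHS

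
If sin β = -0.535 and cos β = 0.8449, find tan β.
tan β = sin β / cos β = -0.6332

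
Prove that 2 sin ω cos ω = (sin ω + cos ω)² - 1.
RHS = sin²ω + 2 sin ω cos ω + cos²ω - 1 = (sin²ω + cos²ω) + 2 sin ω cos ω - 1 = 1 + 2 sin ω cos ω - 1 = 2 sin ω cos ω = LHS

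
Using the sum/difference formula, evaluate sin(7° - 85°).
sin(7° - 85°) = sin 7° cos 85° - cos 7° sin 85° = -0.9781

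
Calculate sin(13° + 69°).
sin(13° + 69°) = sin 13° cos 69° + cos 13° sin 69° = 0.9903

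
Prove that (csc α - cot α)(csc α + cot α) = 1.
LHS = csc²α - cot²α = (1 + cot²α) - cot²α = 1 = RHS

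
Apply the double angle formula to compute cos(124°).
cos(124°) = cos²62° - sin²62° = -0.5592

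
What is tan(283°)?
tan(283°) = -4.331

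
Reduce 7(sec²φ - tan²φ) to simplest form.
7(sec²φ - tan²φ) = 7 (using Pythagorean identity)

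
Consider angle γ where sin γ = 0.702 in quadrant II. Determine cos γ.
cos γ = ±√(1 - sin²γ) = -0.7122 (negative in QII)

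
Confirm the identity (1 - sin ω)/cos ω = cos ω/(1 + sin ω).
LHS = (1 - sin ω)(1 + sin ω) / (cos ω(1 + sin ω)) = (1 - sin²ω) / (cos ω(1 + sin ω)) = cos²ω / (cos ω(1 + sin ω)) = cos ω/(1 + sin ω) = RHS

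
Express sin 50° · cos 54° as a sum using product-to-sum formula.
sin 50° cos 54° = (1/2)[sin(50°+54°) + sin(50°-54°)]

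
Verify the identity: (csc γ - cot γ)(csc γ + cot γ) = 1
LHS = csc²γ - cot²γ = (1 + cot²γ) - cot²γ = 1 = RHS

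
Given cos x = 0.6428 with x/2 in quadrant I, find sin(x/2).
sin(x/2) = ±√((1 - cos x)/2); positive since x/2 ∈ QI, so sin(x/2) = 0.4226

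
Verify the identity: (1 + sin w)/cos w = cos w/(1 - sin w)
LHS = (1 + sin w)(1 - sin w) / (cos w(1 - sin w)) = (1 - sin²w) / (cos w(1 - sin w)) = cos²w / (cos w(1 - sin w)) = cos w/(1 - sin w) = RHS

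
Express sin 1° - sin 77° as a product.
sin 1° - sin 77° = 2 cos(39°) sin(-38°)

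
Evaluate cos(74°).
cos(74°) = 0.2756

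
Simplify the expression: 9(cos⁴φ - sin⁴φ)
9(cos⁴φ - sin⁴φ) = 9(cos(2φ)) (using Factoring + double angle)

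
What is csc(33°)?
csc(33°) = 1.836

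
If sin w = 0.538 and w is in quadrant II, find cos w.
cos w = -0.8429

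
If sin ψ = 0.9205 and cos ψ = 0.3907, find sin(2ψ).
sin(2ψ) = 2 sin ψ cos ψ = 0.7193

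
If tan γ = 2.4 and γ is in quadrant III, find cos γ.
cos γ = -0.3846 (using tan²γ + 1 = sec²γ)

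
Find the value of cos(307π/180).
cos(307π/180) = 0.6018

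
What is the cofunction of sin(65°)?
sin(65°) = cos(90° - 65°) = cos(25°)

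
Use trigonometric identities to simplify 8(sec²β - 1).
8(sec²β - 1) = 8(tan²β) (using Pythagorean identity)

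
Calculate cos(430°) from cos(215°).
cos(430°) = cos²215° - sin²215° = 0.342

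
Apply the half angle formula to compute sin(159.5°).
sin(159.5°) = √((1 - cos 319°)/2) = 0.3502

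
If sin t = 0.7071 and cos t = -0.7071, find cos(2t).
cos(2t) = cos²t - sin²t = 0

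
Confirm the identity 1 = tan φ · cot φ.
RHS = (sin φ/cos φ) · (cos φ/sin φ) = 1 = LHS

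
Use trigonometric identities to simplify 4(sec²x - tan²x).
4(sec²x - tan²x) = 4 (using Pythagorean identity)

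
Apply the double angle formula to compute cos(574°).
cos(574°) = cos²287° - sin²287° = -0.829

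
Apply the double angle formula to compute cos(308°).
cos(308°) = cos²154° - sin²154° = 0.6157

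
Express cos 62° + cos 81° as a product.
cos 62° + cos 81° = 2 cos(71.5°) cos(-9.5°)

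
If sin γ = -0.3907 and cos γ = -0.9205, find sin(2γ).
sin(2γ) = 2 sin γ cos γ = 0.7193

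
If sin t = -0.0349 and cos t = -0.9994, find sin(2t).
sin(2t) = 2 sin t cos t = 0.06976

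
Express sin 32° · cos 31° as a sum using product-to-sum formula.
sin 32° cos 31° = (1/2)[sin(32°+31°) + sin(32°-31°)]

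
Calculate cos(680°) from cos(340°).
cos(680°) = cos²340° - sin²340° = 0.766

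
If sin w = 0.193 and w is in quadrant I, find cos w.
cos w = 0.9812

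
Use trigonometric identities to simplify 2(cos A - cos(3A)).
2(cos A - cos(3A)) = 2(2 sin(2A) sin A) (using Sum-to-product)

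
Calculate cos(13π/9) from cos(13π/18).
cos(13π/9) = cos²13π/18 - sin²13π/18 = -0.1736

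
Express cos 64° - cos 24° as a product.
cos 64° - cos 24° = -2 sin(44°) sin(20°)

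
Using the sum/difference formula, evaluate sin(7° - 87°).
sin(7° - 87°) = sin 7° cos 87° - cos 7° sin 87° = -0.9848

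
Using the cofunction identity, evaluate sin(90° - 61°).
sin(90° - 61°) = cos(61°) = 0.4848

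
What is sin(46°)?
sin(46°) = 0.7193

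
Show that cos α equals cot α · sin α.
RHS = (cos α/sin α) · sin α = cos α = LHS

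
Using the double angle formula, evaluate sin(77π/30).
sin(77π/30) = 2 sin 77π/60 cos 77π/60 = 0.9781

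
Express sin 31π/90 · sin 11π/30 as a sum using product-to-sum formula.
sin 31π/90 sin 11π/30 = (1/2)[cos(31π/90-11π/30) - cos(31π/90+11π/30)]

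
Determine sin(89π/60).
sin(89π/60) = -0.9986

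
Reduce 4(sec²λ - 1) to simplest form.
4(sec²λ - 1) = 4(tan²λ) (using Pythagorean identity)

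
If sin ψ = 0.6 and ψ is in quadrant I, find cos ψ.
cos ψ = 0.8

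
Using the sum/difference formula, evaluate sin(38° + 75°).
sin(38° + 75°) = sin 38° cos 75° + cos 38° sin 75° = 0.9205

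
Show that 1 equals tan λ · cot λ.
RHS = (sin λ/cos λ) · (cos λ/sin λ) = 1 = LHS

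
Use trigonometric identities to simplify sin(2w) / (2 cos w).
sin(2w) / (2 cos w) = sin w (using Double angle)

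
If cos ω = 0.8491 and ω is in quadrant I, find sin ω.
sin ω = 0.5282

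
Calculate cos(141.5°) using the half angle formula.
cos(141.5°) = -√((1 + cos 283°)/2) = -0.7826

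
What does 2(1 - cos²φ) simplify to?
2(1 - cos²φ) = 2(sin²φ) (using Pythagorean identity)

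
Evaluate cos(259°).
cos(259°) = -0.1908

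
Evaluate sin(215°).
sin(215°) = -0.5736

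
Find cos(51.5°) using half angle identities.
cos(51.5°) = √((1 + cos 103°)/2) = 0.6225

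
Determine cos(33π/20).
cos(33π/20) = 0.454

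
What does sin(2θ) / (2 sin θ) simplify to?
sin(2θ) / (2 sin θ) = cos θ (using Double angle)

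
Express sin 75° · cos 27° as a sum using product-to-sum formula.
sin 75° cos 27° = (1/2)[sin(75°+27°) + sin(75°-27°)]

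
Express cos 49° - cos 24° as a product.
cos 49° - cos 24° = -2 sin(36.5°) sin(12.5°)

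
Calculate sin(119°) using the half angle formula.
sin(119°) = √((1 - cos 238°)/2) = 0.8746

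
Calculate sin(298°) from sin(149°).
sin(298°) = 2 sin 149° cos 149° = -0.8829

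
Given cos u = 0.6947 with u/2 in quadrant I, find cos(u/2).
cos(u/2) = ±√((1 + cos u)/2); positive since u/2 ∈ QI, so cos(u/2) = 0.9205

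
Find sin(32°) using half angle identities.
sin(32°) = √((1 - cos 64°)/2) = 0.5299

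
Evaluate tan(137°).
tan(137°) = -0.9325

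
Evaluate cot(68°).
cot(68°) = 0.404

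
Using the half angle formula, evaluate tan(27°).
tan(27°) = sin 54° / (1 + cos 54°) = 0.5095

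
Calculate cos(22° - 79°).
cos(22° - 79°) = cos 22° cos 79° + sin 22° sin 79° = 0.5446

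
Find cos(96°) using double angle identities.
cos(96°) = cos²48° - sin²48° = -0.1045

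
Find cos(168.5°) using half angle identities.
cos(168.5°) = -√((1 + cos 337°)/2) = -0.9799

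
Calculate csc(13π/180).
csc(13π/180) = 4.445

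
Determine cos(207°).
cos(207°) = -0.891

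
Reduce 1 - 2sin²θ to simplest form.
1 - 2sin²θ = cos(2θ) (using Double angle)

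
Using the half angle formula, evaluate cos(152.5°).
cos(152.5°) = -√((1 + cos 305°)/2) = -0.887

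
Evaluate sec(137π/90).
sec(137π/90) = 14.34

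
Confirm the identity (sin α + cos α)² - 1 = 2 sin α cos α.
LHS = sin²α + 2 sin α cos α + cos²α - 1 = (sin²α + cos²α) + 2 sin α cos α - 1 = 1 + 2 sin α cos α - 1 = 2 sin α cos α = RHS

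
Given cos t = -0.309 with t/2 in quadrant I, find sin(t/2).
sin(t/2) = ±√((1 - cos t)/2); positive since t/2 ∈ QI, so sin(t/2) = 0.809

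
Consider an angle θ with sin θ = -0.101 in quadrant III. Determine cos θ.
cos θ = ±√(1 - sin²θ) = -0.9949 (negative in QIII)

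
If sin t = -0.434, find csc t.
csc t = 1/sin t = -2.304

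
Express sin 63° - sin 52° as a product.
sin 63° - sin 52° = 2 cos(57.5°) sin(5.5°)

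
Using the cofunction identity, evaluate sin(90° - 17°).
sin(90° - 17°) = cos(17°) = 0.9563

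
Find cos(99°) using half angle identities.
cos(99°) = -√((1 + cos 198°)/2) = -0.1564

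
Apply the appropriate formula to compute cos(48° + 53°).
cos(48° + 53°) = cos 48° cos 53° - sin 48° sin 53° = -0.1908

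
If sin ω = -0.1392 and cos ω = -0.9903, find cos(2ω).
cos(2ω) = cos²ω - sin²ω = 0.9613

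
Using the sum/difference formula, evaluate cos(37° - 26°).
cos(37° - 26°) = cos 37° cos 26° + sin 37° sin 26° = 0.9816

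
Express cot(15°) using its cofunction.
cot(15°) = tan(90° - 15°) = tan(75°)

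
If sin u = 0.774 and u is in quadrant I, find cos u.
cos u = 0.6332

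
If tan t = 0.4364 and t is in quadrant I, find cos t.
cos t = 0.9165 (using tan²t + 1 = sec²t)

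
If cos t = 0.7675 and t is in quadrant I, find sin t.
sin t = 0.641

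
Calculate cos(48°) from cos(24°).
cos(48°) = cos²24° - sin²24° = 0.6691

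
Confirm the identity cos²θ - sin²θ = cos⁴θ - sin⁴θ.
RHS = (cos²θ - sin²θ)(cos²θ + sin²θ) = (cos²θ - sin²θ) · 1 = cos²θ - sin²θ = LHS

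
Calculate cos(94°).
cos(94°) = -0.06976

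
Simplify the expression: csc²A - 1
csc²A - 1 = cot²A (using Pythagorean identity)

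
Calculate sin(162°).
sin(162°) = 0.309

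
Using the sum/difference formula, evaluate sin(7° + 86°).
sin(7° + 86°) = sin 7° cos 86° + cos 7° sin 86° = 0.9986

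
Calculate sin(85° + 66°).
sin(85° + 66°) = sin 85° cos 66° + cos 85° sin 66° = 0.4848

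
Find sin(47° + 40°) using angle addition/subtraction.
sin(47° + 40°) = sin 47° cos 40° + cos 47° sin 40° = 0.9986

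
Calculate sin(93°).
sin(93°) = 0.9986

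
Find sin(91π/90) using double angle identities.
sin(91π/90) = 2 sin 91π/180 cos 91π/180 = -0.0349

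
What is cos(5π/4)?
cos(5π/4) = -√2/2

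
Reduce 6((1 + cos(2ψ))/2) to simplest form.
6((1 + cos(2ψ))/2) = 6(cos²ψ) (using Power reduction)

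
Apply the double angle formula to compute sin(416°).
sin(416°) = 2 sin 208° cos 208° = 0.829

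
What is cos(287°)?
cos(287°) = 0.2924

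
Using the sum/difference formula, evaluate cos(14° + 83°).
cos(14° + 83°) = cos 14° cos 83° - sin 14° sin 83° = -0.1219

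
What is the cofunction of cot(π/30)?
cot(π/30) = tan(π/2 - π/30) = tan(7π/15)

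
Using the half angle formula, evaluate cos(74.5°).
cos(74.5°) = √((1 + cos 149°)/2) = 0.2672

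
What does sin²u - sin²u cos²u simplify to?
sin²u - sin²u cos²u = sin⁴u (using Factoring)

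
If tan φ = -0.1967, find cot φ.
cot φ = 1/tan φ = -5.084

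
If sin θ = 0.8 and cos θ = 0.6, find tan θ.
tan θ = sin θ / cos θ = 1.333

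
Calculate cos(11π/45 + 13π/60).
cos(11π/45 + 13π/60) = cos 11π/45 cos 13π/60 - sin 11π/45 sin 13π/60 = 0.1219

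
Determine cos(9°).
cos(9°) = 0.9877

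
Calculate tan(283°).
tan(283°) = -4.331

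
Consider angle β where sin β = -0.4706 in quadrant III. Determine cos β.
cos β = ±√(1 - sin²β) = -0.8823 (negative in QIII)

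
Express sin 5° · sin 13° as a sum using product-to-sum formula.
sin 5° sin 13° = (1/2)[cos(5°-13°) - cos(5°+13°)]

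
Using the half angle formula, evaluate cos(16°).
cos(16°) = √((1 + cos 32°)/2) = 0.9613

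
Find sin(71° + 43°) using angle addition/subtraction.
sin(71° + 43°) = sin 71° cos 43° + cos 71° sin 43° = 0.9135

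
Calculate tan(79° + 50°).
tan(79° + 50°) = (tan 79° + tan 50°)/(1 - tan 79° tan 50°) = -1.235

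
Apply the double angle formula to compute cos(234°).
cos(234°) = 1 - 2sin²117° = -0.5878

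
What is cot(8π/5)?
cot(8π/5) = -0.3249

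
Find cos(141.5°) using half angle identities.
cos(141.5°) = -√((1 + cos 283°)/2) = -0.7826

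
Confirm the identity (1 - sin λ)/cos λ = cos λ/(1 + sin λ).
LHS = (1 - sin λ)(1 + sin λ) / (cos λ(1 + sin λ)) = (1 - sin²λ) / (cos λ(1 + sin λ)) = cos²λ / (cos λ(1 + sin λ)) = cos λ/(1 + sin λ) = RHS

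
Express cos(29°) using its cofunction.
cos(29°) = sin(90° - 29°) = sin(61°)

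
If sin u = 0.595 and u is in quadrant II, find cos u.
cos u = -0.8037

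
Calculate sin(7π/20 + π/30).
sin(7π/20 + π/30) = sin 7π/20 cos π/30 + cos 7π/20 sin π/30 = 0.9336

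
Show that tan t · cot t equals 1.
LHS = (sin t/cos t) · (cos t/sin t) = 1 = RHS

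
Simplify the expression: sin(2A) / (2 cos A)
sin(2A) / (2 cos A) = sin A (using Double angle)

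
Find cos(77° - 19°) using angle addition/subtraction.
cos(77° - 19°) = cos 77° cos 19° + sin 77° sin 19° = 0.5299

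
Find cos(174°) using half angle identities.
cos(174°) = -√((1 + cos 348°)/2) = -0.9945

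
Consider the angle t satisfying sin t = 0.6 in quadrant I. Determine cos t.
cos t = √(1 - sin²t) = 0.8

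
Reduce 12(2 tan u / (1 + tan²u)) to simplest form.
12(2 tan u / (1 + tan²u)) = 12(sin(2u)) (using Double angle)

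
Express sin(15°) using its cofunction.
sin(15°) = cos(90° - 15°) = cos(75°)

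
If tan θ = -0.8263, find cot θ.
cot θ = 1/tan θ = -1.21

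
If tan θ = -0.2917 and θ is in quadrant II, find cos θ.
cos θ = -0.96 (using tan²θ + 1 = sec²θ)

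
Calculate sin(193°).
sin(193°) = -0.225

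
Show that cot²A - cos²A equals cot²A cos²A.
LHS = cos²A/sin²A - cos²A = cos²A(1/sin²A - 1) = cos²A · (1 - sin²A)/sin²A = cos²A · cos²A/sin²A = cos²A · cot²A = RHS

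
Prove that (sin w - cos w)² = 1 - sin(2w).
LHS = sin²w - 2 sin w cos w + cos²w = (sin²w + cos²w) - 2 sin w cos w = 1 - sin(2w) = RHS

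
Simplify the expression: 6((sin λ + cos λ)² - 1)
6((sin λ + cos λ)² - 1) = 6(sin(2λ)) (using Pythagorean + double angle)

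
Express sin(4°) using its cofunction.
sin(4°) = cos(90° - 4°) = cos(86°)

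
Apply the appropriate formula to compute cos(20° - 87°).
cos(20° - 87°) = cos 20° cos 87° + sin 20° sin 87° = 0.3907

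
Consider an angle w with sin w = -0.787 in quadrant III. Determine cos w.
cos w = ±√(1 - sin²w) = -0.617 (negative in QIII)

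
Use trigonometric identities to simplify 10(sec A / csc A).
10(sec A / csc A) = 10(tan A) (using Reciprocal identities)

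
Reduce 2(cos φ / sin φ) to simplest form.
2(cos φ / sin φ) = 2(cot φ) (using Quotient identity)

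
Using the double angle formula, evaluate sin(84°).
sin(84°) = 2 sin 42° cos 42° = 0.9945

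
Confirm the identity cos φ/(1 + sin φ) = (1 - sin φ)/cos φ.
RHS = (1 - sin φ)(1 + sin φ) / (cos φ(1 + sin φ)) = (1 - sin²φ) / (cos φ(1 + sin φ)) = cos²φ / (cos φ(1 + sin φ)) = cos φ/(1 + sin φ) = LHS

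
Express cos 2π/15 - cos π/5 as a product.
cos 2π/15 - cos π/5 = -2 sin(π/6) sin(-π/30)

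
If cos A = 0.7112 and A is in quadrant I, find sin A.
sin A = 0.703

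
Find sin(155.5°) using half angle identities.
sin(155.5°) = √((1 - cos 311°)/2) = 0.4147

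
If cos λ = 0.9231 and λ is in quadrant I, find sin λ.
sin λ = 0.3846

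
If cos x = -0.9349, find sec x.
sec x = 1/cos x = -1.07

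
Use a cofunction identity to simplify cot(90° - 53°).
cot(90° - 53°) = tan(53°)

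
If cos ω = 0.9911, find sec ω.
sec ω = 1/cos ω = 1.009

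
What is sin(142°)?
sin(142°) = 0.6157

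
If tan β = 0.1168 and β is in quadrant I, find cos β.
cos β = 0.9932 (using tan²β + 1 = sec²β)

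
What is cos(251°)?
cos(251°) = -0.3256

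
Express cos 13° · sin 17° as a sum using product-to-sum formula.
cos 13° sin 17° = (1/2)[sin(13°+17°) - sin(13°-17°)]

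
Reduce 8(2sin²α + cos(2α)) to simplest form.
8(2sin²α + cos(2α)) = 8 (using Double angle)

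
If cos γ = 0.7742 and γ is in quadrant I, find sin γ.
sin γ = 0.6329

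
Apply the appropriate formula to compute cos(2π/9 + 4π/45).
cos(2π/9 + 4π/45) = cos 2π/9 cos 4π/45 - sin 2π/9 sin 4π/45 = 0.5592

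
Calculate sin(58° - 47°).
sin(58° - 47°) = sin 58° cos 47° - cos 58° sin 47° = 0.1908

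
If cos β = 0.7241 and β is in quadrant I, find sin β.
sin β = 0.6897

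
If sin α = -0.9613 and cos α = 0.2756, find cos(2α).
cos(2α) = cos²α - sin²α = -0.8481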